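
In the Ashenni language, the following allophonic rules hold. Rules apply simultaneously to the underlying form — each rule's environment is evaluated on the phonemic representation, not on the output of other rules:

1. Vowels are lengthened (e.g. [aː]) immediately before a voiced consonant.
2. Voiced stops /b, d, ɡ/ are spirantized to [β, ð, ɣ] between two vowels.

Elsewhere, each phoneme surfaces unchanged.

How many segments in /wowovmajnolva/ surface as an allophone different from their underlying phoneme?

4

Segments that undergo a rule: /o/ → [oː] (rule 1); /o/ → [oː] (rule 1); /a/ → [aː] (rule 1); /o/ → [oː] (rule 1).
All other segments surface unchanged.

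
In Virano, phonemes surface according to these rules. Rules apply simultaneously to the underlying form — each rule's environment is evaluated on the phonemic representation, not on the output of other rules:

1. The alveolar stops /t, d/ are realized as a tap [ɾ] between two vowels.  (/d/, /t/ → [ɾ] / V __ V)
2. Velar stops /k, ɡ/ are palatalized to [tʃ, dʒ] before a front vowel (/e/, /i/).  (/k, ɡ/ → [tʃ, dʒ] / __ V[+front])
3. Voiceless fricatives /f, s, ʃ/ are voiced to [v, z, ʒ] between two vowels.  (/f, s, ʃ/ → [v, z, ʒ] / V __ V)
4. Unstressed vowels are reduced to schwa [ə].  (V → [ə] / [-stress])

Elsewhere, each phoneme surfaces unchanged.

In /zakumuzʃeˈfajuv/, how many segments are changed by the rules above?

6

Segments that undergo a rule: /a/ → [ə] (rule 4); /u/ → [ə] (rule 4); /u/ → [ə] (rule 4); /e/ → [ə] (rule 4); /f/ → [v] (rule 3); /u/ → [ə] (rule 4).
All other segments surface unchanged.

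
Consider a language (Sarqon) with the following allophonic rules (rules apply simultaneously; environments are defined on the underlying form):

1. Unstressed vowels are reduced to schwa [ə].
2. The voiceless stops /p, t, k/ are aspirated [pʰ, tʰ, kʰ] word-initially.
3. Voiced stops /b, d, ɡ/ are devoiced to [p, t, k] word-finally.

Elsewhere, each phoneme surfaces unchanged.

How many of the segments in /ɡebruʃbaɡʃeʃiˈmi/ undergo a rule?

5

Segments that undergo a rule: /e/ → [ə] (rule 1); /u/ → [ə] (rule 1); /a/ → [ə] (rule 1); /e/ → [ə] (rule 1); /i/ → [ə] (rule 1).
All other segments surface unchanged.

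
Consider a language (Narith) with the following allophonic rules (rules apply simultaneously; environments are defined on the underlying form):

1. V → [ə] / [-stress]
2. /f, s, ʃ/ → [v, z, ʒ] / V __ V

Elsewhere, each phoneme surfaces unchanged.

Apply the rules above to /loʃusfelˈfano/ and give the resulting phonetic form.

/o/ meets the environment for rule 1 (in an unstressed syllable) → [ə].
/ʃ/ meets the environment for rule 2 (between two vowels) → [ʒ].
/u/ meets the environment for rule 1 (in an unstressed syllable) → [ə].
/s/ (between /u/ and /f/): rule 2 targets it, but not between two vowels → unchanged [s].
/f/ (between /s/ and /e/) fails the environment for rule 2, so it stays [f].
/e/ (between /f/ and /l/) occurs in an unstressed syllable → [ə] by rule 1.
/f/ — between /l/ and /a/; rule 2 does not apply here → [f].
/a/ (between /f/ and /n/) fails the environment for rule 1, so it stays [a].
/o/ meets the environment for rule 1 (in an unstressed syllable) → [ə].

[ləʒəsfəlˈfanə]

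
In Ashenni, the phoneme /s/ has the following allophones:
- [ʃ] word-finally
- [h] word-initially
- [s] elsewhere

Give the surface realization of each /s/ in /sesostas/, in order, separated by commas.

Occurrence 1 (position 1): word-initially → [h].
Occurrence 2 (position 3): no conditioning environment matches → elsewhere allophone [s].
Occurrence 3 (position 5): no conditioning environment matches → elsewhere allophone [s].
Occurrence 4 (position 8): word-finally → [ʃ].

[h], [s], [s], [ʃ]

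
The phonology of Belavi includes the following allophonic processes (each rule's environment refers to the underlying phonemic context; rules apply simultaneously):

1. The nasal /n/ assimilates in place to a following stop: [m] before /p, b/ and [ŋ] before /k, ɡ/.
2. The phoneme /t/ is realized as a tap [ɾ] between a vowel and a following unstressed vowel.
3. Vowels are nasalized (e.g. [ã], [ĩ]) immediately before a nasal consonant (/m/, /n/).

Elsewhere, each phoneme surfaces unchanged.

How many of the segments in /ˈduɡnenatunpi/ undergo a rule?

Segments that undergo a rule: /e/ → [ẽ] (rule 3); /t/ → [ɾ] (rule 2); /u/ → [ũ] (rule 3); /n/ → [m] (rule 1).
All other segments surface unchanged.

4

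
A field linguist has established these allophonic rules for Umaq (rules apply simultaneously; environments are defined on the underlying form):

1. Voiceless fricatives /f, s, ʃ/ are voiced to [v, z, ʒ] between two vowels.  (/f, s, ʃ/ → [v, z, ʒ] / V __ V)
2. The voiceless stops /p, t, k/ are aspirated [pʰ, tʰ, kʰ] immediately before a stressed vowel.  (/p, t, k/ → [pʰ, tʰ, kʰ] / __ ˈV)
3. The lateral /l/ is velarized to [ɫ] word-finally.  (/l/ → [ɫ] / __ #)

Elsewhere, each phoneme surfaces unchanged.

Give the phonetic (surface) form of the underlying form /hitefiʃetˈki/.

[hiteviʒetˈkʰi]

/t/ — between /i/ and /e/; rule 2 does not apply here → [t].
/f/ (between /e/ and /i/): between two vowels, so rule 1 applies → [v].
/ʃ/ meets the environment for rule 1 (between two vowels) → [ʒ].
/t/ (between /e/ and /k/) fails the environment for rule 2, so it stays [t].
/k/ meets the environment for rule 2 (immediately before a stressed vowel) → [kʰ].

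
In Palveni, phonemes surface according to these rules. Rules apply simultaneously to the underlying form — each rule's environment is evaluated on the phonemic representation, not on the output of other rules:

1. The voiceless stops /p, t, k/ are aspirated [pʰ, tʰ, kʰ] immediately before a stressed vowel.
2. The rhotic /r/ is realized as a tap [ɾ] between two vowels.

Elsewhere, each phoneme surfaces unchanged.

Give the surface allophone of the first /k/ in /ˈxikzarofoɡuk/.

[k]

/k/ (between /i/ and /z/) is in the target of rule 1 but the environment (immediately before a stressed vowel) is not met → [k].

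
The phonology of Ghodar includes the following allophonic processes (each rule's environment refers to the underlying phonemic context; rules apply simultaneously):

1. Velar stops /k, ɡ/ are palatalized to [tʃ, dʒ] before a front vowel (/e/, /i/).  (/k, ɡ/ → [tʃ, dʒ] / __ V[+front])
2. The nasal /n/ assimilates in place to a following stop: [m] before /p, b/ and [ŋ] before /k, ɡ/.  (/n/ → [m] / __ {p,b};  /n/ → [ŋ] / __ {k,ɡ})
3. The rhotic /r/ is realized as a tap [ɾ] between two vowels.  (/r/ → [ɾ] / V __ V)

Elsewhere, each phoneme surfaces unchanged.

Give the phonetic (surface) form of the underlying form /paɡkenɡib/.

/p/ stays [p].
/a/ (between /p/ and /ɡ/) is unaffected → [a].
/ɡ/ (between /a/ and /k/) is in the target of rule 1 but the environment (before a front vowel) is not met → [ɡ].
/k/ (between /ɡ/ and /e/): before a front vowel, so rule 1 applies → [tʃ].
/e/ — not in any rule's target class → [e].
/n/ meets the environment for rule 2 (before a labial or velar stop) → [ŋ].
/ɡ/ (between /n/ and /i/): before a front vowel, so rule 1 applies → [dʒ].
/i/ (between /ɡ/ and /b/): no rule targets it → [i].
/b/ (word-final): no rule targets it → [b].

[paɡtʃeŋdʒib]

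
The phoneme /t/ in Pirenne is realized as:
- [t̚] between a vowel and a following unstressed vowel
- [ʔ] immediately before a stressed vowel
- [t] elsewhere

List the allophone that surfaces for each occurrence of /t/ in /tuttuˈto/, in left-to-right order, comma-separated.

[t], [t], [t], [ʔ]

Occurrence 1 (position 1): no conditioning environment matches → elsewhere allophone [t].
Occurrence 2 (position 3): no conditioning environment matches → elsewhere allophone [t].
Occurrence 3 (position 4): no conditioning environment matches → elsewhere allophone [t].
Occurrence 4 (position 6): immediately before a stressed vowel → [ʔ].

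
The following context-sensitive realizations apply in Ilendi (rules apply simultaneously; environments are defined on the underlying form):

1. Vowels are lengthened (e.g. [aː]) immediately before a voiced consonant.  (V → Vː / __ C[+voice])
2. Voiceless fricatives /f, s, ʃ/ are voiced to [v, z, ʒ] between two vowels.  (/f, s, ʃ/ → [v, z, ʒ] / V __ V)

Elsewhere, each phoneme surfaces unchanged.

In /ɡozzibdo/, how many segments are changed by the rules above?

2

Segments that undergo a rule: /o/ → [oː] (rule 1); /i/ → [iː] (rule 1).
All other segments surface unchanged.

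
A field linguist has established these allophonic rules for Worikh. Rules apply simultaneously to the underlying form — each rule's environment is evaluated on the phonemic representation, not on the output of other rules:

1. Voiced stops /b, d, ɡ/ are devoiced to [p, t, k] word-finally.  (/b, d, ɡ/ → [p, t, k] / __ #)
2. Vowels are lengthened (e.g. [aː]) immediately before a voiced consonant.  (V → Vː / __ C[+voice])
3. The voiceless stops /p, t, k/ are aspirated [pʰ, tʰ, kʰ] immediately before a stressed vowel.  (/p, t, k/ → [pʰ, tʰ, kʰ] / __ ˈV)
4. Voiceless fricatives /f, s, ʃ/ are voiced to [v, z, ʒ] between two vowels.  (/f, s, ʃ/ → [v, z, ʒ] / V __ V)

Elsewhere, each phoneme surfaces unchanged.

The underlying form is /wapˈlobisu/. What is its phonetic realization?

[wapˈloːbizu]

/a/ (between /w/ and /p/): rule 2 targets it, but not before a voiced consonant → unchanged [a].
/p/ (between /a/ and /l/): rule 3 targets it, but not immediately before a stressed vowel → unchanged [p].
/o/ (between /l/ and /b/) occurs before a voiced consonant → [oː] by rule 2.
/b/ (between /o/ and /i/): rule 1 targets it, but not word-finally → unchanged [b].
/i/ — between /b/ and /s/; rule 2 does not apply here → [i].
Rule 4 applies to /s/ (between /i/ and /u/: between two vowels) → [z].
/u/ (word-final) is in the target of rule 2 but the environment (before a voiced consonant) is not met → [u].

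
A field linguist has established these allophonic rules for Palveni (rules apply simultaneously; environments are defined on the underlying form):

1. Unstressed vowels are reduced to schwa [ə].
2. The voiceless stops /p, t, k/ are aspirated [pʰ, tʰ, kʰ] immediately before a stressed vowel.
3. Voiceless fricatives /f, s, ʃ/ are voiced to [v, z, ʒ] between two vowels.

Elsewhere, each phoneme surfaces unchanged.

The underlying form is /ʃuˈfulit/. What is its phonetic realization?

[ʃəˈvulət]

/ʃ/ (word-initial) fails the environment for rule 3, so it stays [ʃ].
Rule 1 applies to /u/ (between /ʃ/ and /f/: in an unstressed syllable) → [ə].
/f/ — between /u/ and /u/, between two vowels — surfaces as [v] (rule 3).
/u/ (between /f/ and /l/) is in the target of rule 1 but the environment (in an unstressed syllable) is not met → [u].
Rule 1 applies to /i/ (between /l/ and /t/: in an unstressed syllable) → [ə].
/t/ (word-final) fails the environment for rule 2, so it stays [t].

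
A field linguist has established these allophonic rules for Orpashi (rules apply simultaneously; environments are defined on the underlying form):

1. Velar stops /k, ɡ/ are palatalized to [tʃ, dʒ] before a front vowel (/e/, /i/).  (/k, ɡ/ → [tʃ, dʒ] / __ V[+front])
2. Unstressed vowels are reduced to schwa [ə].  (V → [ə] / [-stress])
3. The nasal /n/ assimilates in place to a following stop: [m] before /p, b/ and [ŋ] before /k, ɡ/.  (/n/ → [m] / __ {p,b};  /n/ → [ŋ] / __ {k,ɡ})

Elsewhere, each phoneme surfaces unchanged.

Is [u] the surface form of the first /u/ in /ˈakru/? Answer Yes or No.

No

Rule 2 applies to /u/ (word-final: in an unstressed syllable) → [ə].
The actual realization is [ə], not [u].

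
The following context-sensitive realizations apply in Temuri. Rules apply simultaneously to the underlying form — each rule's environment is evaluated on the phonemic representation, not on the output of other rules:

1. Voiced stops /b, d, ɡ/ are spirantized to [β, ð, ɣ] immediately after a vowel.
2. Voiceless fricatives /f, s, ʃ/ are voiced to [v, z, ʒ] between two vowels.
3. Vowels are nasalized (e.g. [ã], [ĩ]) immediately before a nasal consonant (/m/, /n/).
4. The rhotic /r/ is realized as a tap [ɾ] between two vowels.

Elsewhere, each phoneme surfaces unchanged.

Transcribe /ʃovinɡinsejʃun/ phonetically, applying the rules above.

/ʃ/ (word-initial) is in the target of rule 2 but the environment (between two vowels) is not met → [ʃ].
/o/ (between /ʃ/ and /v/) fails the environment for rule 3, so it stays [o].
/v/ (between /o/ and /i/) is unaffected → [v].
/i/ (between /v/ and /n/) occurs before a nasal consonant → [ĩ] by rule 3.
/n/ (between /i/ and /ɡ/): no rule targets it → [n].
/ɡ/ — between /n/ and /i/; rule 1 does not apply here → [ɡ].
Rule 3 applies to /i/ (between /ɡ/ and /n/: before a nasal consonant) → [ĩ].
/n/ — not in any rule's target class → [n].
/s/ (between /n/ and /e/): rule 2 targets it, but not between two vowels → unchanged [s].
/e/ (between /s/ and /j/) fails the environment for rule 3, so it stays [e].
/j/ (between /e/ and /ʃ/) is unaffected → [j].
/ʃ/ — between /j/ and /u/; rule 2 does not apply here → [ʃ].
/u/ (between /ʃ/ and /n/) occurs before a nasal consonant → [ũ] by rule 3.
/n/ — not in any rule's target class → [n].

[ʃovĩnɡĩnsejʃũn]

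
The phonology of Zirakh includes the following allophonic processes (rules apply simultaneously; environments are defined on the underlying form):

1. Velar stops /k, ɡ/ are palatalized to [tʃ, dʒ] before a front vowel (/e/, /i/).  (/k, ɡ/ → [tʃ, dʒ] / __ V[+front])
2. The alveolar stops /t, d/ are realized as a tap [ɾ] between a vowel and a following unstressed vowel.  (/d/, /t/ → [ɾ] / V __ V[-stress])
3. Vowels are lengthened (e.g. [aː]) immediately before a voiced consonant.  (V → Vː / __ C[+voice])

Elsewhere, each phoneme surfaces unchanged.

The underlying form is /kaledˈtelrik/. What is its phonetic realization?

/k/ (word-initial) is in the target of rule 1 but the environment (before a front vowel) is not met → [k].
Rule 3 applies to /a/ (between /k/ and /l/: before a voiced consonant) → [aː].
/e/ meets the environment for rule 3 (before a voiced consonant) → [eː].
/d/ (between /e/ and /t/) fails the environment for rule 2, so it stays [d].
/t/ (between /d/ and /e/): rule 2 targets it, but not between a vowel and a following unstressed vowel → unchanged [t].
/e/ meets the environment for rule 3 (before a voiced consonant) → [eː].
/i/ — between /r/ and /k/; rule 3 does not apply here → [i].
/k/ (word-final): rule 1 targets it, but not before a front vowel → unchanged [k].

[kaːleːdˈteːlrik]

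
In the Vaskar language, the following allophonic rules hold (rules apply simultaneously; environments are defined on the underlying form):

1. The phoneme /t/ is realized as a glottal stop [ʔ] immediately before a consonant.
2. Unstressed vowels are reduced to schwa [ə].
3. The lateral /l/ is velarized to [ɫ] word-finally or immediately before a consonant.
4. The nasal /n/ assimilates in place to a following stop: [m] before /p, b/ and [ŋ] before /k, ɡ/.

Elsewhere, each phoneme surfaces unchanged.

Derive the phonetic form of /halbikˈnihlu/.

/h/ stays [h].
/a/ (between /h/ and /l/) occurs in an unstressed syllable → [ə] by rule 2.
Rule 3 applies to /l/ (between /a/ and /b/: word-finally or immediately before a consonant) → [ɫ].
/b/ — not in any rule's target class → [b].
/i/ (between /b/ and /k/) occurs in an unstressed syllable → [ə] by rule 2.
/k/ (between /i/ and /n/): no rule targets it → [k].
/n/ (between /k/ and /i/) fails the environment for rule 4, so it stays [n].
/i/ (between /n/ and /h/) fails the environment for rule 2, so it stays [i].
/h/ stays [h].
/l/ (between /h/ and /u/): rule 3 targets it, but not word-finally or immediately before a consonant → unchanged [l].
Rule 2 applies to /u/ (word-final: in an unstressed syllable) → [ə].

[həɫbəkˈnihlə]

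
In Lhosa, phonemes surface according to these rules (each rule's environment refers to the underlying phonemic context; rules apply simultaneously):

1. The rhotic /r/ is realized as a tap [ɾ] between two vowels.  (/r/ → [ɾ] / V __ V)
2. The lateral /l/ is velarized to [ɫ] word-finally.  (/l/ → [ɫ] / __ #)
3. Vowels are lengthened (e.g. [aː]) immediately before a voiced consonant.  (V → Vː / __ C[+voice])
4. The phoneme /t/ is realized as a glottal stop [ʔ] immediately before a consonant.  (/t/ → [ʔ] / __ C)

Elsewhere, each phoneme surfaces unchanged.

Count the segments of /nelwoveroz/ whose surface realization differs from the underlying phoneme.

Segments that undergo a rule: /e/ → [eː] (rule 3); /o/ → [oː] (rule 3); /e/ → [eː] (rule 3); /r/ → [ɾ] (rule 1); /o/ → [oː] (rule 3).
All other segments surface unchanged.

5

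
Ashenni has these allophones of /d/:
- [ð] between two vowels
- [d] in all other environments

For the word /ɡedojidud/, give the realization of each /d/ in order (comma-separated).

[ð], [ð], [d]

Occurrence 1 (position 3): between two vowels → [ð].
Occurrence 2 (position 7): between two vowels → [ð].
Occurrence 3 (position 9): no conditioning environment matches → elsewhere allophone [d].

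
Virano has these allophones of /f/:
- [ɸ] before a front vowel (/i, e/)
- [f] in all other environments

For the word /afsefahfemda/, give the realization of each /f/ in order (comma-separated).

[f], [f], [ɸ]

Occurrence 1 (position 2): no conditioning environment matches → elsewhere allophone [f].
Occurrence 2 (position 5): no conditioning environment matches → elsewhere allophone [f].
Occurrence 3 (position 8): before a front vowel (/i, e/) → [ɸ].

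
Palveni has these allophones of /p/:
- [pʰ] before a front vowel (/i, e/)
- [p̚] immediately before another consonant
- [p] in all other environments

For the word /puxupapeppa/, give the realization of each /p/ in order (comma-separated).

Occurrence 1 (position 1): no conditioning environment matches → elsewhere allophone [p].
Occurrence 2 (position 5): no conditioning environment matches → elsewhere allophone [p].
Occurrence 3 (position 7): before a front vowel (/i, e/) → [pʰ].
Occurrence 4 (position 9): immediately before another consonant → [p̚].
Occurrence 5 (position 10): no conditioning environment matches → elsewhere allophone [p].

[p], [p], [pʰ], [p̚], [p]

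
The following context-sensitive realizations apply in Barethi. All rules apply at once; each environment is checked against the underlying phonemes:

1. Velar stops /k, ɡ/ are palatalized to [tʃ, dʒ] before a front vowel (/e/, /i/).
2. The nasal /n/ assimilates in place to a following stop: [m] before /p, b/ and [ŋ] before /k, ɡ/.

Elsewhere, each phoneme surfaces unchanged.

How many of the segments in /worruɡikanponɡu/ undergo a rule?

3

Segments that undergo a rule: /ɡ/ → [dʒ] (rule 1); /n/ → [m] (rule 2); /n/ → [ŋ] (rule 2).
All other segments surface unchanged.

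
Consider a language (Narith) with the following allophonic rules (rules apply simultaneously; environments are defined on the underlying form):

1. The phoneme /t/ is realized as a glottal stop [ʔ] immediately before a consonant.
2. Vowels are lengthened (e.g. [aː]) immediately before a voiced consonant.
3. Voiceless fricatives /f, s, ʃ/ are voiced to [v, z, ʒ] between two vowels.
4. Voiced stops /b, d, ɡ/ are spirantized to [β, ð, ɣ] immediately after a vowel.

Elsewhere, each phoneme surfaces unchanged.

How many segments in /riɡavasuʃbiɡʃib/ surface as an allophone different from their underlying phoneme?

8

Segments that undergo a rule: /i/ → [iː] (rule 2); /ɡ/ → [ɣ] (rule 4); /a/ → [aː] (rule 2); /s/ → [z] (rule 3); /i/ → [iː] (rule 2); /ɡ/ → [ɣ] (rule 4); /i/ → [iː] (rule 2); /b/ → [β] (rule 4).
All other segments surface unchanged.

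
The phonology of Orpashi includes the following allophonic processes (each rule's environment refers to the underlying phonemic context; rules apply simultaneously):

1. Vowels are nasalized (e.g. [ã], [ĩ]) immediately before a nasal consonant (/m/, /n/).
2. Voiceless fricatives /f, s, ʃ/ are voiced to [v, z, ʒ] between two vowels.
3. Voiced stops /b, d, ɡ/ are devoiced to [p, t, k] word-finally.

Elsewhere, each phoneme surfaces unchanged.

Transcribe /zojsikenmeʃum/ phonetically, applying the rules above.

/o/ (between /z/ and /j/) is in the target of rule 1 but the environment (before a nasal consonant) is not met → [o].
/s/ — between /j/ and /i/; rule 2 does not apply here → [s].
/i/ (between /s/ and /k/) fails the environment for rule 1, so it stays [i].
/e/ — between /k/ and /n/, before a nasal consonant — surfaces as [ẽ] (rule 1).
/e/ (between /m/ and /ʃ/) fails the environment for rule 1, so it stays [e].
Rule 2 applies to /ʃ/ (between /e/ and /u/: between two vowels) → [ʒ].
/u/ — between /ʃ/ and /m/, before a nasal consonant — surfaces as [ũ] (rule 1).

[zojsikẽnmeʒũm]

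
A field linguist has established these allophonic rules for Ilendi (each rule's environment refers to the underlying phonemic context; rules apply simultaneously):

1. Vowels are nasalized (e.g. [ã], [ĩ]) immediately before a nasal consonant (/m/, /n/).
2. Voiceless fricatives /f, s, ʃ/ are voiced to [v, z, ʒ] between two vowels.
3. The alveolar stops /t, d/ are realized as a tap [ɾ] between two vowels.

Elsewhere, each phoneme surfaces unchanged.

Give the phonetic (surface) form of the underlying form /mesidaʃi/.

[meziɾaʒi]

/e/ (between /m/ and /s/) is in the target of rule 1 but the environment (before a nasal consonant) is not met → [e].
/s/ (between /e/ and /i/) occurs between two vowels → [z] by rule 2.
/i/ — between /s/ and /d/; rule 1 does not apply here → [i].
/d/ (between /i/ and /a/) occurs between two vowels → [ɾ] by rule 3.
/a/ (between /d/ and /ʃ/) fails the environment for rule 1, so it stays [a].
/ʃ/ (between /a/ and /i/) occurs between two vowels → [ʒ] by rule 2.
/i/ (word-final) is in the target of rule 1 but the environment (before a nasal consonant) is not met → [i].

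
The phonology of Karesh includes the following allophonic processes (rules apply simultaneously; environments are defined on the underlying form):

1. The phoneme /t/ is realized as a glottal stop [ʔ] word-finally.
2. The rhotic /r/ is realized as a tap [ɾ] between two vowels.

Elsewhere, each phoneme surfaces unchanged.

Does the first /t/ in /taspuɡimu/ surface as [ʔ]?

/t/ — word-initial; rule 1 does not apply here → [t].
The actual realization is [t], not [ʔ].

No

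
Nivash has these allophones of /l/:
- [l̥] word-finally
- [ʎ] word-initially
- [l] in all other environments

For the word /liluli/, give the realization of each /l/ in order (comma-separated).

[ʎ], [l], [l]

Occurrence 1 (position 1): word-initially → [ʎ].
Occurrence 2 (position 3): no conditioning environment matches → elsewhere allophone [l].
Occurrence 3 (position 5): no conditioning environment matches → elsewhere allophone [l].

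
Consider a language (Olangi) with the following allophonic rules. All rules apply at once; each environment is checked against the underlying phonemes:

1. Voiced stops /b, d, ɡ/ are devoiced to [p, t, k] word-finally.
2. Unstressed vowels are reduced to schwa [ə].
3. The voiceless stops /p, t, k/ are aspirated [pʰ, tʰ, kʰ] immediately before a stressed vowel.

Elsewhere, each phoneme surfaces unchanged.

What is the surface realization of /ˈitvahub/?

[ˈitvəhəp]

/i/ (word-initial) is in the target of rule 2 but the environment (in an unstressed syllable) is not met → [i].
/t/ (between /i/ and /v/) fails the environment for rule 3, so it stays [t].
/a/ — between /v/ and /h/, in an unstressed syllable — surfaces as [ə] (rule 2).
/u/ — between /h/ and /b/, in an unstressed syllable — surfaces as [ə] (rule 2).
/b/ — word-final, word-finally — surfaces as [p] (rule 1).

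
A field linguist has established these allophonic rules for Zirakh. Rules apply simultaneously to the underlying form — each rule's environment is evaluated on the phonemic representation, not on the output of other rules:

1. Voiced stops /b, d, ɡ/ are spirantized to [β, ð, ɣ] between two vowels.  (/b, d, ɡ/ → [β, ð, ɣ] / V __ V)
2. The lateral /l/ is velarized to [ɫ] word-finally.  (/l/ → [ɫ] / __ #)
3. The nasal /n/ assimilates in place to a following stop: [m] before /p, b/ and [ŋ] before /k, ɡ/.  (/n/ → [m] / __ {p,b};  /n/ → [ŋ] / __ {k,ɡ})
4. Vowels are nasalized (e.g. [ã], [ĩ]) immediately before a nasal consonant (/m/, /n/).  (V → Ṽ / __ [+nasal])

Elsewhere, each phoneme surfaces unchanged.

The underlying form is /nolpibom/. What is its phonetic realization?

/n/ — word-initial; rule 3 does not apply here → [n].
/o/ — between /n/ and /l/; rule 4 does not apply here → [o].
/l/ (between /o/ and /p/): rule 2 targets it, but not word-finally → unchanged [l].
/p/ — not in any rule's target class → [p].
/i/ (between /p/ and /b/): rule 4 targets it, but not before a nasal consonant → unchanged [i].
/b/ (between /i/ and /o/): between two vowels, so rule 1 applies → [β].
Rule 4 applies to /o/ (between /b/ and /m/: before a nasal consonant) → [õ].
/m/ (word-final) is unaffected → [m].

[nolpiβõm]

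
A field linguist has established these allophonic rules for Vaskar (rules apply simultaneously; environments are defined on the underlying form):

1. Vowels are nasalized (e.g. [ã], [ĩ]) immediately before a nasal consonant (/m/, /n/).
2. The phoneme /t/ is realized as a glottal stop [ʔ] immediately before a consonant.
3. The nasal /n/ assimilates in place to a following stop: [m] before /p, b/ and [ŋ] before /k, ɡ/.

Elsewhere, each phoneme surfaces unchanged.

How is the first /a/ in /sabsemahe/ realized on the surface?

/a/ (between /s/ and /b/) is in the target of rule 1 but the environment (before a nasal consonant) is not met → [a].

[a]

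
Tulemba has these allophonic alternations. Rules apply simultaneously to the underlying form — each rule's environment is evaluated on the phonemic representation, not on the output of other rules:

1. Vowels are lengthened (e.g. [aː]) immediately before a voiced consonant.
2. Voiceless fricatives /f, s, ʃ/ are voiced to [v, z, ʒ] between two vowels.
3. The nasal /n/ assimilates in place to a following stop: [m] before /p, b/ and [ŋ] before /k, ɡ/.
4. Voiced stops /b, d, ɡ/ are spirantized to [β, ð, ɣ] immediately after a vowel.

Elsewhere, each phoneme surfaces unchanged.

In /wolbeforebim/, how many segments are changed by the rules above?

6

Segments that undergo a rule: /o/ → [oː] (rule 1); /f/ → [v] (rule 2); /o/ → [oː] (rule 1); /e/ → [eː] (rule 1); /b/ → [β] (rule 4); /i/ → [iː] (rule 1).
All other segments surface unchanged.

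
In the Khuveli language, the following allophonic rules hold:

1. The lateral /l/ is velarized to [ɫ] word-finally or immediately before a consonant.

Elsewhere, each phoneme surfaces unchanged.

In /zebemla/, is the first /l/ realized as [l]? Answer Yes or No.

Yes

/l/ (between /m/ and /a/): rule 1 targets it, but not word-finally or immediately before a consonant → unchanged [l].
The actual realization is [l], which matches [l].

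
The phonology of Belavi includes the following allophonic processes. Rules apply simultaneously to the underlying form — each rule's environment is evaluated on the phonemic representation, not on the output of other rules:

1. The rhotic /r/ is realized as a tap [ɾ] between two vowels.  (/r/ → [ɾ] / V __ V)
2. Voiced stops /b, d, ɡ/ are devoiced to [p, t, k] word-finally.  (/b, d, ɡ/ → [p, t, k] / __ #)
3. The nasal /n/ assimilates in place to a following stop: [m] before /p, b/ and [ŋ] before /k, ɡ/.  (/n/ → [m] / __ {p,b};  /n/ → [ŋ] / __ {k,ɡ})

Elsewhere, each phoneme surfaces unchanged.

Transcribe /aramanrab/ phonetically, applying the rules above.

/r/ meets the environment for rule 1 (between two vowels) → [ɾ].
/n/ (between /a/ and /r/) is in the target of rule 3 but the environment (before a labial or velar stop) is not met → [n].
/r/ (between /n/ and /a/) is in the target of rule 1 but the environment (between two vowels) is not met → [r].
/b/ meets the environment for rule 2 (word-finally) → [p].

[aɾamanrap]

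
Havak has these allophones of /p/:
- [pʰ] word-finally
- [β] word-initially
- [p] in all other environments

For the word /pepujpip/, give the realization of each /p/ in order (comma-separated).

[β], [p], [p], [pʰ]

Occurrence 1 (position 1): word-initially → [β].
Occurrence 2 (position 3): no conditioning environment matches → elsewhere allophone [p].
Occurrence 3 (position 6): no conditioning environment matches → elsewhere allophone [p].
Occurrence 4 (position 8): word-finally → [pʰ].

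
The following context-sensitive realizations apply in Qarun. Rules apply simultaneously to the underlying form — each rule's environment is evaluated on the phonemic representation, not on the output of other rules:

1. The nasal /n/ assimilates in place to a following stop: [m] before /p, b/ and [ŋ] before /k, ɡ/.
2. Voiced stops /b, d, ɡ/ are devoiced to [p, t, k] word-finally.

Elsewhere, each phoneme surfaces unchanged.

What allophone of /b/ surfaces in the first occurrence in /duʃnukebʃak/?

/b/ (between /e/ and /ʃ/) is in the target of rule 2 but the environment (word-finally) is not met → [b].

[b]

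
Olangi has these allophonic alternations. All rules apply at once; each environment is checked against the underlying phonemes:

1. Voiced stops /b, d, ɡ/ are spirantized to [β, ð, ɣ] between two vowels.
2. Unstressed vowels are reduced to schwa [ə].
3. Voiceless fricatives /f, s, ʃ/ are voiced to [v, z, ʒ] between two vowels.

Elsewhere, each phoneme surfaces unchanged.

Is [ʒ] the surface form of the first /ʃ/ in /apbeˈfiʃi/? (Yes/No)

/ʃ/ meets the environment for rule 3 (between two vowels) → [ʒ].
The actual realization is [ʒ], which matches [ʒ].

Yes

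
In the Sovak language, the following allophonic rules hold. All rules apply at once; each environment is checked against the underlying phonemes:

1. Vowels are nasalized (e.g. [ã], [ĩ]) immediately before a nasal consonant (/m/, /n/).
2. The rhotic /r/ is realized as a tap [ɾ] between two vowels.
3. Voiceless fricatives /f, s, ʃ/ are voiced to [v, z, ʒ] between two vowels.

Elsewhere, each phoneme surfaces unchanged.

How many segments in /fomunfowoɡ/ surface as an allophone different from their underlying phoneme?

2

Segments that undergo a rule: /o/ → [õ] (rule 1); /u/ → [ũ] (rule 1).
All other segments surface unchanged.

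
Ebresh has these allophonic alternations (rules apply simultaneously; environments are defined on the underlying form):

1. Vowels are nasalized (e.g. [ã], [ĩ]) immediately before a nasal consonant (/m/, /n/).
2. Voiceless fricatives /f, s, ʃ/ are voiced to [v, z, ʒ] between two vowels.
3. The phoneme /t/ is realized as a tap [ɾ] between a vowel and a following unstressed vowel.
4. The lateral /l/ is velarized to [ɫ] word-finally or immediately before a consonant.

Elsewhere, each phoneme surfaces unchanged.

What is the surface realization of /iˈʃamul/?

[iˈʒãmuɫ]

/i/ (word-initial): rule 1 targets it, but not before a nasal consonant → unchanged [i].
Rule 2 applies to /ʃ/ (between /i/ and /a/: between two vowels) → [ʒ].
/a/ meets the environment for rule 1 (before a nasal consonant) → [ã].
/m/ (between /a/ and /u/) is unaffected → [m].
/u/ (between /m/ and /l/) fails the environment for rule 1, so it stays [u].
Rule 4 applies to /l/ (word-final: word-finally or immediately before a consonant) → [ɫ].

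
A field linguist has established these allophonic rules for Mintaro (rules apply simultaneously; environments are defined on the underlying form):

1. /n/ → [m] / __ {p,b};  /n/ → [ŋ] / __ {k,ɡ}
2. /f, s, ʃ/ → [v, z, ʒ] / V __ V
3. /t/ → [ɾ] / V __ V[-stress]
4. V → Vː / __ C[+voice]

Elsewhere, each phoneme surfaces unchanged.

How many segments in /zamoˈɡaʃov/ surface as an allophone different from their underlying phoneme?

4

Segments that undergo a rule: /a/ → [aː] (rule 4); /o/ → [oː] (rule 4); /ʃ/ → [ʒ] (rule 2); /o/ → [oː] (rule 4).
All other segments surface unchanged.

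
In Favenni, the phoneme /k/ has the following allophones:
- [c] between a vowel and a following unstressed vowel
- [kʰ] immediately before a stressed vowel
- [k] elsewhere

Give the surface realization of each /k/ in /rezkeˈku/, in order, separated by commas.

[k], [kʰ]

Occurrence 1 (position 4): no conditioning environment matches → elsewhere allophone [k].
Occurrence 2 (position 6): immediately before a stressed vowel → [kʰ].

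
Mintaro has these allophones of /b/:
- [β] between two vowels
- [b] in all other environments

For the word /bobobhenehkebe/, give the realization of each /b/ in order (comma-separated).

[b], [β], [b], [β]

Occurrence 1 (position 1): no conditioning environment matches → elsewhere allophone [b].
Occurrence 2 (position 3): between two vowels → [β].
Occurrence 3 (position 5): no conditioning environment matches → elsewhere allophone [b].
Occurrence 4 (position 13): between two vowels → [β].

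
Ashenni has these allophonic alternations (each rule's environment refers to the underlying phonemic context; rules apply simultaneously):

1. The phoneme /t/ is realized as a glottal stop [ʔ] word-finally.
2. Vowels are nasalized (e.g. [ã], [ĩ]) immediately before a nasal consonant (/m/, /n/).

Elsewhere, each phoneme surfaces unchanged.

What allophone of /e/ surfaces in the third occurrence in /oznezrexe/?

/e/ (word-final): rule 2 targets it, but not before a nasal consonant → unchanged [e].

[e]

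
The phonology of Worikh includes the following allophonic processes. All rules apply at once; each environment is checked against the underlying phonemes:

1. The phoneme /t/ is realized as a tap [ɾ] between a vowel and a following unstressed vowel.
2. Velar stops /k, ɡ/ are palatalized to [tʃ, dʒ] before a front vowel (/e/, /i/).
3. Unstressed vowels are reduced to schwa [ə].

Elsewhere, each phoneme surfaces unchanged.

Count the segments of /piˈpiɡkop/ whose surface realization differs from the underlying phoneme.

2

Segments that undergo a rule: /i/ → [ə] (rule 3); /o/ → [ə] (rule 3).
All other segments surface unchanged.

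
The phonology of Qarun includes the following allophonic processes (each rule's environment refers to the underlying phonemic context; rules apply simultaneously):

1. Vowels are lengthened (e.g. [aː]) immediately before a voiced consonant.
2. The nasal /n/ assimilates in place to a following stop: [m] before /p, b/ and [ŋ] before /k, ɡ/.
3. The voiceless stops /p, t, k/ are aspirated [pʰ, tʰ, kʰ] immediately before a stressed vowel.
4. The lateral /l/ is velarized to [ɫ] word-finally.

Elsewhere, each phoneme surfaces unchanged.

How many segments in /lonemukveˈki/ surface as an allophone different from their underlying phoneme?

Segments that undergo a rule: /o/ → [oː] (rule 1); /e/ → [eː] (rule 1); /k/ → [kʰ] (rule 3).
All other segments surface unchanged.

3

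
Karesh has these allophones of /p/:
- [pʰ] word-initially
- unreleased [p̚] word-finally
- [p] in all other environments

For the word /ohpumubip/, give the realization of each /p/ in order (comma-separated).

[p], [p̚]

Occurrence 1 (position 3): no conditioning environment matches → elsewhere allophone [p].
Occurrence 2 (position 9): word-finally → [p̚].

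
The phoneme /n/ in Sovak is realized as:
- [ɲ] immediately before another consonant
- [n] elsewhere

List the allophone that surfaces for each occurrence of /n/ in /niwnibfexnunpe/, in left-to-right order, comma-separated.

[n], [n], [n], [ɲ]

Occurrence 1 (position 1): no conditioning environment matches → elsewhere allophone [n].
Occurrence 2 (position 4): no conditioning environment matches → elsewhere allophone [n].
Occurrence 3 (position 10): no conditioning environment matches → elsewhere allophone [n].
Occurrence 4 (position 12): immediately before another consonant → [ɲ].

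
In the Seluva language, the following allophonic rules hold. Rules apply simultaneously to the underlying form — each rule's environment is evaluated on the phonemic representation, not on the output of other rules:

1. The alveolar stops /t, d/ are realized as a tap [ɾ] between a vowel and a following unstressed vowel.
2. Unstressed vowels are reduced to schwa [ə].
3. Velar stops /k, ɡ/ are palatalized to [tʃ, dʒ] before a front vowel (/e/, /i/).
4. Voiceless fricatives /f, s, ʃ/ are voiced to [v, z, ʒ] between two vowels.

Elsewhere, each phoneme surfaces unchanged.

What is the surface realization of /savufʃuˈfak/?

[səvəfʃəˈvak]

/s/ (word-initial) fails the environment for rule 4, so it stays [s].
/a/ (between /s/ and /v/): in an unstressed syllable, so rule 2 applies → [ə].
/v/ — not in any rule's target class → [v].
/u/ (between /v/ and /f/) occurs in an unstressed syllable → [ə] by rule 2.
/f/ (between /u/ and /ʃ/) is in the target of rule 4 but the environment (between two vowels) is not met → [f].
/ʃ/ — between /f/ and /u/; rule 4 does not apply here → [ʃ].
Rule 2 applies to /u/ (between /ʃ/ and /f/: in an unstressed syllable) → [ə].
/f/ (between /u/ and /a/) occurs between two vowels → [v] by rule 4.
/a/ (between /f/ and /k/) is in the target of rule 2 but the environment (in an unstressed syllable) is not met → [a].
/k/ — word-final; rule 3 does not apply here → [k].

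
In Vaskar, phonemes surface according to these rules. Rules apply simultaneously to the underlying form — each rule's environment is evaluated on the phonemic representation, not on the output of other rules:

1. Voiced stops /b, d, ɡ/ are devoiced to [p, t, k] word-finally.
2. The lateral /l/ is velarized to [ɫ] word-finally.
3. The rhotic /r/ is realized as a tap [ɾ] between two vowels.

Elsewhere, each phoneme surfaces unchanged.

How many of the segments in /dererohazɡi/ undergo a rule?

Segments that undergo a rule: /r/ → [ɾ] (rule 3); /r/ → [ɾ] (rule 3).
All other segments surface unchanged.

2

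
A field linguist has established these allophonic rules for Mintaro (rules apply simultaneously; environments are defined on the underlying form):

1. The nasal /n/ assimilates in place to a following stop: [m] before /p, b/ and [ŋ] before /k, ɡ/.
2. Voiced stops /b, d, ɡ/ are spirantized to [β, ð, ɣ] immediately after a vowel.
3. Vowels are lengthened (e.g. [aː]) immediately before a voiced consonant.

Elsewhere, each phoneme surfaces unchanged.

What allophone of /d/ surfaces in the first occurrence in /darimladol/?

/d/ — word-initial; rule 2 does not apply here → [d].

[d]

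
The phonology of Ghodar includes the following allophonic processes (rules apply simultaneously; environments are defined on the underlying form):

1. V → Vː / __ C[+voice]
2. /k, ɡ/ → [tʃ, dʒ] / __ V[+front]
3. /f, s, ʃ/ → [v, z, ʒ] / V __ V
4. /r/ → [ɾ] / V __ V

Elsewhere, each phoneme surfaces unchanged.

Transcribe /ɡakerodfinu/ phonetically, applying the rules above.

[ɡatʃeːɾoːdfiːnu]

/ɡ/ — word-initial; rule 2 does not apply here → [ɡ].
/a/ — between /ɡ/ and /k/; rule 1 does not apply here → [a].
/k/ — between /a/ and /e/, before a front vowel — surfaces as [tʃ] (rule 2).
/e/ meets the environment for rule 1 (before a voiced consonant) → [eː].
/r/ (between /e/ and /o/) occurs between two vowels → [ɾ] by rule 4.
/o/ — between /r/ and /d/, before a voiced consonant — surfaces as [oː] (rule 1).
/d/ (between /o/ and /f/) is unaffected → [d].
/f/ (between /d/ and /i/): rule 3 targets it, but not between two vowels → unchanged [f].
/i/ (between /f/ and /n/) occurs before a voiced consonant → [iː] by rule 1.
/n/ (between /i/ and /u/) is unaffected → [n].
/u/ (word-final) fails the environment for rule 1, so it stays [u].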